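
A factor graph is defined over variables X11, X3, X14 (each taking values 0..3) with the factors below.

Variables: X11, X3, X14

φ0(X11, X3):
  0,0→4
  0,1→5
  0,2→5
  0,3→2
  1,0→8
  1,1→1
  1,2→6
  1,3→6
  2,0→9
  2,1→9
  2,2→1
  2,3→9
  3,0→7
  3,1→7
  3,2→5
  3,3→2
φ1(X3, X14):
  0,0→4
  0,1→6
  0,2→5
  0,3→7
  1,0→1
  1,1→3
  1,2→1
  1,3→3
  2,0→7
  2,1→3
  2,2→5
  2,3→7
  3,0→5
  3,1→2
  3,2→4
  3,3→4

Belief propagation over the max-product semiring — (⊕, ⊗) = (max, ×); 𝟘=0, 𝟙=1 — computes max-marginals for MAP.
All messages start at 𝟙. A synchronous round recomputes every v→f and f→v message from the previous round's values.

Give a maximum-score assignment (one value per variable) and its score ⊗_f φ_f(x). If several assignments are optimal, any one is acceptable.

assignment: (X11=2, X3=0, X14=3); score = 63

init: all messages = 𝟙 over 4 values
r1 m[φ0→X11] = [5, 8, 9, 7]
r1 m[φ0→X3] = [9, 9, 6, 9]
r1 m[φ1→X3] = [7, 3, 7, 5]
r1 m[φ1→X14] = [7, 6, 5, 7]
r1 m[X11→φ0] = [1, 1, 1, 1]
r1 m[X3→φ0] = [1, 1, 1, 1]
r1 m[X3→φ1] = [1, 1, 1, 1]
r1 m[X14→φ1] = [1, 1, 1, 1]
r2 m[φ0→X11] = [5, 8, 9, 7]
r2 m[φ0→X3] = [9, 9, 6, 9]
r2 m[φ1→X3] = [7, 3, 7, 5]
r2 m[φ1→X14] = [7, 6, 5, 7]
r2 m[X11→φ0] = [1, 1, 1, 1]
r2 m[X3→φ0] = [7, 3, 7, 5]
r2 m[X3→φ1] = [9, 9, 6, 9]
r2 m[X14→φ1] = [1, 1, 1, 1]
r3 m[φ0→X11] = [35, 56, 63, 49]
r3 m[φ0→X3] = [9, 9, 6, 9]
r3 m[φ1→X3] = [7, 3, 7, 5]
r3 m[φ1→X14] = [45, 54, 45, 63]
r3 m[X11→φ0] = [1, 1, 1, 1]
r3 m[X3→φ0] = [7, 3, 7, 5]
r3 m[X3→φ1] = [9, 9, 6, 9]
r3 m[X14→φ1] = [1, 1, 1, 1]
r4 m[φ0→X11] = [35, 56, 63, 49]
r4 m[φ0→X3] = [9, 9, 6, 9]
r4 m[φ1→X3] = [7, 3, 7, 5]
r4 m[φ1→X14] = [45, 54, 45, 63]
r4 m[X11→φ0] = [1, 1, 1, 1]
r4 m[X3→φ0] = [7, 3, 7, 5]
r4 m[X3→φ1] = [9, 9, 6, 9]
r4 m[X14→φ1] = [1, 1, 1, 1]
fixed point reached at round 4
traceback from X11: (X11=2, X3=0, X14=3), score=63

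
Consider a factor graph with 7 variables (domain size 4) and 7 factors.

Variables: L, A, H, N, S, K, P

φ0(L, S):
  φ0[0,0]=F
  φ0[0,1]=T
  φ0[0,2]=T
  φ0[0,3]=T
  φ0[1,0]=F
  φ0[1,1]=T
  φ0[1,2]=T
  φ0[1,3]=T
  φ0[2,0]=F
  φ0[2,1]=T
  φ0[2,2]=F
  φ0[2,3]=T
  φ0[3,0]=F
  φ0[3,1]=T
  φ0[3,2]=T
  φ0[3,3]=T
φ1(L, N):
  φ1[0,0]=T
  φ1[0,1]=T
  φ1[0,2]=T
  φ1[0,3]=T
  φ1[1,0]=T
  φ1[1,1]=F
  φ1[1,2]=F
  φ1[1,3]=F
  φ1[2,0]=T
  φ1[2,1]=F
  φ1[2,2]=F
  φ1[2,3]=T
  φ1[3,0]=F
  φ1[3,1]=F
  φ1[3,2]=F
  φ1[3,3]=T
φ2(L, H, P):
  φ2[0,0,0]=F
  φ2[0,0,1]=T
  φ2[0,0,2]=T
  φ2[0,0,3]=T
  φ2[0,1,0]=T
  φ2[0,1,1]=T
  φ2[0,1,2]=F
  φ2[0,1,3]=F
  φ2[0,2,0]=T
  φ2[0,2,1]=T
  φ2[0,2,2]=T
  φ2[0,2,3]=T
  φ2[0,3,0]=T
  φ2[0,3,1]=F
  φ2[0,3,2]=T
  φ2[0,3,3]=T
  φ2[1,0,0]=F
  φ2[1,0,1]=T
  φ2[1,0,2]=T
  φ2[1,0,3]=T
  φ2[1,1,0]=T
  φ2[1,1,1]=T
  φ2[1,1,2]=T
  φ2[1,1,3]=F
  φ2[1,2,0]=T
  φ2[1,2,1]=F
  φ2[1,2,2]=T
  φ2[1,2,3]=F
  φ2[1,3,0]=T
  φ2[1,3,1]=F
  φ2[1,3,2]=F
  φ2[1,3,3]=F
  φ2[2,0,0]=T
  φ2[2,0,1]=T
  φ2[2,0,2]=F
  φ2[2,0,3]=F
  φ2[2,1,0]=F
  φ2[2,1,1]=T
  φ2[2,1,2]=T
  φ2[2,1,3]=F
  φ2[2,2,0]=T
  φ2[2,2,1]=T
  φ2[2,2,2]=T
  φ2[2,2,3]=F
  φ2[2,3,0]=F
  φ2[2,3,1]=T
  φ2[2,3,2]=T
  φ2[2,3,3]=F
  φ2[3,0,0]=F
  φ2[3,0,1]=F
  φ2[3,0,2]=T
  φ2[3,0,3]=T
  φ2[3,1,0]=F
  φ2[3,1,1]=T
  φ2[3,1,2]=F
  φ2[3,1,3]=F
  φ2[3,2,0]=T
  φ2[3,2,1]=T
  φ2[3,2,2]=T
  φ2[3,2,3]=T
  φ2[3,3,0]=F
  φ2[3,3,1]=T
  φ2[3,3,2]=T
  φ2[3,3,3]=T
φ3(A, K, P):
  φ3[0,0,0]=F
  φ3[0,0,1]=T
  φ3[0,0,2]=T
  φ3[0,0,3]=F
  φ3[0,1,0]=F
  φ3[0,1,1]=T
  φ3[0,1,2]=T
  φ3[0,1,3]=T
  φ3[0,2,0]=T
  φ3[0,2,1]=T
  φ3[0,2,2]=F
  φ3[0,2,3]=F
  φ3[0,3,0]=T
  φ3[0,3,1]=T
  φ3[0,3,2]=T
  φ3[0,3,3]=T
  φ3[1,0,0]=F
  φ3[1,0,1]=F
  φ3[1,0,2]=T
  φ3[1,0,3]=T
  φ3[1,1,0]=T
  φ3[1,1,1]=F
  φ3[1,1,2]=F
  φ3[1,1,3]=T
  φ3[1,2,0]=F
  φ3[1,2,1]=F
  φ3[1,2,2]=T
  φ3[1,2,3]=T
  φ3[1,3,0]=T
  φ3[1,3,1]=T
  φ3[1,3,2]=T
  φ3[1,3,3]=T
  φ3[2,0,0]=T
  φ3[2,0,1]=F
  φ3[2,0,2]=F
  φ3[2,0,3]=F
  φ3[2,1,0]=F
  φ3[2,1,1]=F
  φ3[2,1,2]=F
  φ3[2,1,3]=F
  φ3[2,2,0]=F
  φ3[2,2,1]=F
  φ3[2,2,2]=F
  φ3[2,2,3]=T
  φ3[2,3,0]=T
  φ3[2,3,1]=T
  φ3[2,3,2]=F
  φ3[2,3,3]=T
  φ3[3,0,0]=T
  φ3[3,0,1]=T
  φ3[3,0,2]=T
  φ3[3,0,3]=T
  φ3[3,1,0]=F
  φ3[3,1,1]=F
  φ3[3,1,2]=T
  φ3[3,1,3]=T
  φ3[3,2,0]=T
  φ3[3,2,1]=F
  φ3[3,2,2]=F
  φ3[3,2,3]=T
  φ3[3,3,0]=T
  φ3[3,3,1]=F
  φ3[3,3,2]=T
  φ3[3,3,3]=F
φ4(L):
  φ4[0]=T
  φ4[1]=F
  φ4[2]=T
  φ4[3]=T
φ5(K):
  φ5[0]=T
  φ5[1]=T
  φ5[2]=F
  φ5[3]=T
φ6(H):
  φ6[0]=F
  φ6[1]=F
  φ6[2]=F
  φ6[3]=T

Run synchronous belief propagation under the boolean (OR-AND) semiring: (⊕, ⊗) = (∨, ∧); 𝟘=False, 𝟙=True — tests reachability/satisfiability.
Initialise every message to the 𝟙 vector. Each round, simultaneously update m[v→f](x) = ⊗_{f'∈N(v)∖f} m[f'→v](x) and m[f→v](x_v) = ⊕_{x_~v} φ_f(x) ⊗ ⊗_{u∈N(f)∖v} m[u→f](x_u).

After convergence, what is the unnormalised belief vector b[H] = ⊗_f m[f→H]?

init: all messages = 𝟙 over 4 values
r1 m[φ0→L] = [T, T, T, T]
r1 m[φ0→S] = [F, T, T, T]
r1 m[φ1→L] = [T, T, T, T]
r1 m[φ1→N] = [T, T, T, T]
r1 m[φ2→L] = [T, T, T, T]
r1 m[φ2→H] = [T, T, T, T]
r1 m[φ2→P] = [T, T, T, T]
r1 m[φ3→A] = [T, T, T, T]
r1 m[φ3→K] = [T, T, T, T]
r1 m[φ3→P] = [T, T, T, T]
r1 m[φ4→L] = [T, F, T, T]
r1 m[φ5→K] = [T, T, F, T]
r1 m[φ6→H] = [F, F, F, T]
r1 m[L→φ0] = [T, T, T, T]
r1 m[L→φ1] = [T, T, T, T]
r1 m[L→φ2] = [T, T, T, T]
r1 m[L→φ4] = [T, T, T, T]
r1 m[A→φ3] = [T, T, T, T]
r1 m[H→φ2] = [T, T, T, T]
r1 m[H→φ6] = [T, T, T, T]
r1 m[N→φ1] = [T, T, T, T]
r1 m[S→φ0] = [T, T, T, T]
r1 m[K→φ3] = [T, T, T, T]
r1 m[K→φ5] = [T, T, T, T]
r1 m[P→φ2] = [T, T, T, T]
r1 m[P→φ3] = [T, T, T, T]
r2 m[φ0→L] = [T, T, T, T]
r2 m[φ0→S] = [F, T, T, T]
r2 m[φ1→L] = [T, T, T, T]
r2 m[φ1→N] = [T, T, T, T]
r2 m[φ2→L] = [T, T, T, T]
r2 m[φ2→H] = [T, T, T, T]
r2 m[φ2→P] = [T, T, T, T]
r2 m[φ3→A] = [T, T, T, T]
r2 m[φ3→K] = [T, T, T, T]
r2 m[φ3→P] = [T, T, T, T]
r2 m[φ4→L] = [T, F, T, T]
r2 m[φ5→K] = [T, T, F, T]
r2 m[φ6→H] = [F, F, F, T]
r2 m[L→φ0] = [T, F, T, T]
r2 m[L→φ1] = [T, F, T, T]
r2 m[L→φ2] = [T, F, T, T]
r2 m[L→φ4] = [T, T, T, T]
r2 m[A→φ3] = [T, T, T, T]
r2 m[H→φ2] = [F, F, F, T]
r2 m[H→φ6] = [T, T, T, T]
r2 m[N→φ1] = [T, T, T, T]
r2 m[S→φ0] = [T, T, T, T]
r2 m[K→φ3] = [T, T, F, T]
r2 m[K→φ5] = [T, T, T, T]
r2 m[P→φ2] = [T, T, T, T]
r2 m[P→φ3] = [T, T, T, T]
r3 m[φ0→L] = [T, T, T, T]
r3 m[φ0→S] = [F, T, T, T]
r3 m[φ1→L] = [T, T, T, T]
r3 m[φ1→N] = [T, T, T, T]
r3 m[φ2→L] = [T, T, T, T]
r3 m[φ2→H] = [T, T, T, T]
r3 m[φ2→P] = [T, T, T, T]
r3 m[φ3→A] = [T, T, T, T]
r3 m[φ3→K] = [T, T, T, T]
r3 m[φ3→P] = [T, T, T, T]
r3 m[φ4→L] = [T, F, T, T]
r3 m[φ5→K] = [T, T, F, T]
r3 m[φ6→H] = [F, F, F, T]
r3 m[L→φ0] = [T, F, T, T]
r3 m[L→φ1] = [T, F, T, T]
r3 m[L→φ2] = [T, F, T, T]
r3 m[L→φ4] = [T, T, T, T]
r3 m[A→φ3] = [T, T, T, T]
r3 m[H→φ2] = [F, F, F, T]
r3 m[H→φ6] = [T, T, T, T]
r3 m[N→φ1] = [T, T, T, T]
r3 m[S→φ0] = [T, T, T, T]
r3 m[K→φ3] = [T, T, F, T]
r3 m[K→φ5] = [T, T, T, T]
r3 m[P→φ2] = [T, T, T, T]
r3 m[P→φ3] = [T, T, T, T]
fixed point reached at round 3
b[H] = ⊗ incoming = [F, F, F, T]

b[H] = [F, F, F, T]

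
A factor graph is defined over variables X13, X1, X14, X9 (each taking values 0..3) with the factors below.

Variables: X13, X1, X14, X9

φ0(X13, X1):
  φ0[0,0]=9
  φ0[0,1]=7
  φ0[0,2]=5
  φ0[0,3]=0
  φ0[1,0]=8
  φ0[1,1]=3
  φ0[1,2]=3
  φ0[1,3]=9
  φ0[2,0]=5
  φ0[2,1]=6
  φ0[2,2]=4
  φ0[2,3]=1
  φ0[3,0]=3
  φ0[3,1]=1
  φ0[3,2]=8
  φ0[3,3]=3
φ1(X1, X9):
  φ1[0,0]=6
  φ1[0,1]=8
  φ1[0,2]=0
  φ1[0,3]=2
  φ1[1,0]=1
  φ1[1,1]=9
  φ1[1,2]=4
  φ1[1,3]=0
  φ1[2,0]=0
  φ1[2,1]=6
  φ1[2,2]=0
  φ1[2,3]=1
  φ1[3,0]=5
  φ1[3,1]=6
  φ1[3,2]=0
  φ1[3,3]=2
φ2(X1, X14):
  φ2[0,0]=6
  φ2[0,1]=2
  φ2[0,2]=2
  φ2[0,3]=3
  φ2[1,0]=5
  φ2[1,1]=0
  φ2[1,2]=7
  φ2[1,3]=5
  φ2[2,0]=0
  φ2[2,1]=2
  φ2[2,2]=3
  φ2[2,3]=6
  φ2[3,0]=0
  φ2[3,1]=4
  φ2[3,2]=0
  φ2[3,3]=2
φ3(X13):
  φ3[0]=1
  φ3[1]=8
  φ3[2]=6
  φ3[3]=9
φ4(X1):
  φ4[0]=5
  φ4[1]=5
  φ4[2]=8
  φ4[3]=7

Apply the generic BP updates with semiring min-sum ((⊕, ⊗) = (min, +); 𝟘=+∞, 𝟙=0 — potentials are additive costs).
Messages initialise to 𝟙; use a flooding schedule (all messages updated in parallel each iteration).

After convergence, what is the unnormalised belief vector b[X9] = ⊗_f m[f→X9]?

init: all messages = 𝟙 over 4 values
r1 m[φ0→X13] = [0, 3, 1, 1]
r1 m[φ0→X1] = [3, 1, 3, 0]
r1 m[φ1→X1] = [0, 0, 0, 0]
r1 m[φ1→X9] = [0, 6, 0, 0]
r1 m[φ2→X1] = [2, 0, 0, 0]
r1 m[φ2→X14] = [0, 0, 0, 2]
r1 m[φ3→X13] = [1, 8, 6, 9]
r1 m[φ4→X1] = [5, 5, 8, 7]
r1 m[X13→φ0] = [0, 0, 0, 0]
r1 m[X13→φ3] = [0, 0, 0, 0]
r1 m[X1→φ0] = [0, 0, 0, 0]
r1 m[X1→φ1] = [0, 0, 0, 0]
r1 m[X1→φ2] = [0, 0, 0, 0]
r1 m[X1→φ4] = [0, 0, 0, 0]
r1 m[X14→φ2] = [0, 0, 0, 0]
r1 m[X9→φ1] = [0, 0, 0, 0]
r2 m[φ0→X13] = [0, 3, 1, 1]
r2 m[φ0→X1] = [3, 1, 3, 0]
r2 m[φ1→X1] = [0, 0, 0, 0]
r2 m[φ1→X9] = [0, 6, 0, 0]
r2 m[φ2→X1] = [2, 0, 0, 0]
r2 m[φ2→X14] = [0, 0, 0, 2]
r2 m[φ3→X13] = [1, 8, 6, 9]
r2 m[φ4→X1] = [5, 5, 8, 7]
r2 m[X13→φ0] = [1, 8, 6, 9]
r2 m[X13→φ3] = [0, 3, 1, 1]
r2 m[X1→φ0] = [7, 5, 8, 7]
r2 m[X1→φ1] = [10, 6, 11, 7]
r2 m[X1→φ2] = [8, 6, 11, 7]
r2 m[X1→φ4] = [5, 1, 3, 0]
r2 m[X14→φ2] = [0, 0, 0, 0]
r2 m[X9→φ1] = [0, 0, 0, 0]
r3 m[φ0→X13] = [7, 8, 8, 6]
r3 m[φ0→X1] = [10, 8, 6, 1]
r3 m[φ1→X1] = [0, 0, 0, 0]
r3 m[φ1→X9] = [7, 13, 7, 6]
r3 m[φ2→X1] = [2, 0, 0, 0]
r3 m[φ2→X14] = [7, 6, 7, 9]
r3 m[φ3→X13] = [1, 8, 6, 9]
r3 m[φ4→X1] = [5, 5, 8, 7]
r3 m[X13→φ0] = [1, 8, 6, 9]
r3 m[X13→φ3] = [0, 3, 1, 1]
r3 m[X1→φ0] = [7, 5, 8, 7]
r3 m[X1→φ1] = [10, 6, 11, 7]
r3 m[X1→φ2] = [8, 6, 11, 7]
r3 m[X1→φ4] = [5, 1, 3, 0]
r3 m[X14→φ2] = [0, 0, 0, 0]
r3 m[X9→φ1] = [0, 0, 0, 0]
r4 m[φ0→X13] = [7, 8, 8, 6]
r4 m[φ0→X1] = [10, 8, 6, 1]
r4 m[φ1→X1] = [0, 0, 0, 0]
r4 m[φ1→X9] = [7, 13, 7, 6]
r4 m[φ2→X1] = [2, 0, 0, 0]
r4 m[φ2→X14] = [7, 6, 7, 9]
r4 m[φ3→X13] = [1, 8, 6, 9]
r4 m[φ4→X1] = [5, 5, 8, 7]
r4 m[X13→φ0] = [1, 8, 6, 9]
r4 m[X13→φ3] = [7, 8, 8, 6]
r4 m[X1→φ0] = [7, 5, 8, 7]
r4 m[X1→φ1] = [17, 13, 14, 8]
r4 m[X1→φ2] = [15, 13, 14, 8]
r4 m[X1→φ4] = [12, 8, 6, 1]
r4 m[X14→φ2] = [0, 0, 0, 0]
r4 m[X9→φ1] = [0, 0, 0, 0]
r5 m[φ0→X13] = [7, 8, 8, 6]
r5 m[φ0→X1] = [10, 8, 6, 1]
r5 m[φ1→X1] = [0, 0, 0, 0]
r5 m[φ1→X9] = [13, 14, 8, 10]
r5 m[φ2→X1] = [2, 0, 0, 0]
r5 m[φ2→X14] = [8, 12, 8, 10]
r5 m[φ3→X13] = [1, 8, 6, 9]
r5 m[φ4→X1] = [5, 5, 8, 7]
r5 m[X13→φ0] = [1, 8, 6, 9]
r5 m[X13→φ3] = [7, 8, 8, 6]
r5 m[X1→φ0] = [7, 5, 8, 7]
r5 m[X1→φ1] = [17, 13, 14, 8]
r5 m[X1→φ2] = [15, 13, 14, 8]
r5 m[X1→φ4] = [12, 8, 6, 1]
r5 m[X14→φ2] = [0, 0, 0, 0]
r5 m[X9→φ1] = [0, 0, 0, 0]
r6 m[φ0→X13] = [7, 8, 8, 6]
r6 m[φ0→X1] = [10, 8, 6, 1]
r6 m[φ1→X1] = [0, 0, 0, 0]
r6 m[φ1→X9] = [13, 14, 8, 10]
r6 m[φ2→X1] = [2, 0, 0, 0]
r6 m[φ2→X14] = [8, 12, 8, 10]
r6 m[φ3→X13] = [1, 8, 6, 9]
r6 m[φ4→X1] = [5, 5, 8, 7]
r6 m[X13→φ0] = [1, 8, 6, 9]
r6 m[X13→φ3] = [7, 8, 8, 6]
r6 m[X1→φ0] = [7, 5, 8, 7]
r6 m[X1→φ1] = [17, 13, 14, 8]
r6 m[X1→φ2] = [15, 13, 14, 8]
r6 m[X1→φ4] = [12, 8, 6, 1]
r6 m[X14→φ2] = [0, 0, 0, 0]
r6 m[X9→φ1] = [0, 0, 0, 0]
fixed point reached at round 6
b[X9] = ⊗ incoming = [13, 14, 8, 10]

b[X9] = [13, 14, 8, 10]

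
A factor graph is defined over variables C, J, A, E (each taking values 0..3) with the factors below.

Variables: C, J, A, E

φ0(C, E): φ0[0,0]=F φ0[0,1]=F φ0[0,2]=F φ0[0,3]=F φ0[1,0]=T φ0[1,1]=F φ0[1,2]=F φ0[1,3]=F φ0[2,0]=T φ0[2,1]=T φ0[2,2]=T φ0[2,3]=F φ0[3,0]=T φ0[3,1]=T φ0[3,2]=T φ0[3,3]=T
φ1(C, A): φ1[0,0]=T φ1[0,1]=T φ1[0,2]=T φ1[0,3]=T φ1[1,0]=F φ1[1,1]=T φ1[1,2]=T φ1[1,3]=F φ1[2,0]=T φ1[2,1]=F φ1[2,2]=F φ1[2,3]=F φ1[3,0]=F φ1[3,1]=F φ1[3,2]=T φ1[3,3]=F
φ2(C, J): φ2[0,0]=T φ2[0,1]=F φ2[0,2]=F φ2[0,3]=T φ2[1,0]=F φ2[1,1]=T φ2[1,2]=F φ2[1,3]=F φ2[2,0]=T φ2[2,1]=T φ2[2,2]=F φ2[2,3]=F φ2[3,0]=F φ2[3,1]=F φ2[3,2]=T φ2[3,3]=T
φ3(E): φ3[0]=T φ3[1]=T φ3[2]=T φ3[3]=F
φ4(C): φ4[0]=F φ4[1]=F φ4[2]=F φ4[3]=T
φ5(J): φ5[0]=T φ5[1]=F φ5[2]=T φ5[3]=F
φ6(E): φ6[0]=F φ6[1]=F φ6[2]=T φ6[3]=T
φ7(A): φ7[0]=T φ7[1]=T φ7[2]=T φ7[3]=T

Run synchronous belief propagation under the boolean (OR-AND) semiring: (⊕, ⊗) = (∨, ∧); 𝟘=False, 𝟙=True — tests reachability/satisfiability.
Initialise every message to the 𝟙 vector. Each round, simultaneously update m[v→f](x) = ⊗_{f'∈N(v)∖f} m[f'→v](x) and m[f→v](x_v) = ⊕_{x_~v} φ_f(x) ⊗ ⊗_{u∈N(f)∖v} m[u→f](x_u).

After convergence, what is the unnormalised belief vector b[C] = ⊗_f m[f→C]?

init: all messages = 𝟙 over 4 values
r1 m[φ0→C] = [F, T, T, T]
r1 m[φ0→E] = [T, T, T, T]
r1 m[φ1→C] = [T, T, T, T]
r1 m[φ1→A] = [T, T, T, T]
r1 m[φ2→C] = [T, T, T, T]
r1 m[φ2→J] = [T, T, T, T]
r1 m[φ3→E] = [T, T, T, F]
r1 m[φ4→C] = [F, F, F, T]
r1 m[φ5→J] = [T, F, T, F]
r1 m[φ6→E] = [F, F, T, T]
r1 m[φ7→A] = [T, T, T, T]
r1 m[C→φ0] = [T, T, T, T]
r1 m[C→φ1] = [T, T, T, T]
r1 m[C→φ2] = [T, T, T, T]
r1 m[C→φ4] = [T, T, T, T]
r1 m[J→φ2] = [T, T, T, T]
r1 m[J→φ5] = [T, T, T, T]
r1 m[A→φ1] = [T, T, T, T]
r1 m[A→φ7] = [T, T, T, T]
r1 m[E→φ0] = [T, T, T, T]
r1 m[E→φ3] = [T, T, T, T]
r1 m[E→φ6] = [T, T, T, T]
r2 m[φ0→C] = [F, T, T, T]
r2 m[φ0→E] = [T, T, T, T]
r2 m[φ1→C] = [T, T, T, T]
r2 m[φ1→A] = [T, T, T, T]
r2 m[φ2→C] = [T, T, T, T]
r2 m[φ2→J] = [T, T, T, T]
r2 m[φ3→E] = [T, T, T, F]
r2 m[φ4→C] = [F, F, F, T]
r2 m[φ5→J] = [T, F, T, F]
r2 m[φ6→E] = [F, F, T, T]
r2 m[φ7→A] = [T, T, T, T]
r2 m[C→φ0] = [F, F, F, T]
r2 m[C→φ1] = [F, F, F, T]
r2 m[C→φ2] = [F, F, F, T]
r2 m[C→φ4] = [F, T, T, T]
r2 m[J→φ2] = [T, F, T, F]
r2 m[J→φ5] = [T, T, T, T]
r2 m[A→φ1] = [T, T, T, T]
r2 m[A→φ7] = [T, T, T, T]
r2 m[E→φ0] = [F, F, T, F]
r2 m[E→φ3] = [F, F, T, T]
r2 m[E→φ6] = [T, T, T, F]
r3 m[φ0→C] = [F, F, T, T]
r3 m[φ0→E] = [T, T, T, T]
r3 m[φ1→C] = [T, T, T, T]
r3 m[φ1→A] = [F, F, T, F]
r3 m[φ2→C] = [T, F, T, T]
r3 m[φ2→J] = [F, F, T, T]
r3 m[φ3→E] = [T, T, T, F]
r3 m[φ4→C] = [F, F, F, T]
r3 m[φ5→J] = [T, F, T, F]
r3 m[φ6→E] = [F, F, T, T]
r3 m[φ7→A] = [T, T, T, T]
r3 m[C→φ0] = [F, F, F, T]
r3 m[C→φ1] = [F, F, F, T]
r3 m[C→φ2] = [F, F, F, T]
r3 m[C→φ4] = [F, T, T, T]
r3 m[J→φ2] = [T, F, T, F]
r3 m[J→φ5] = [T, T, T, T]
r3 m[A→φ1] = [T, T, T, T]
r3 m[A→φ7] = [T, T, T, T]
r3 m[E→φ0] = [F, F, T, F]
r3 m[E→φ3] = [F, F, T, T]
r3 m[E→φ6] = [T, T, T, F]
r4 m[φ0→C] = [F, F, T, T]
r4 m[φ0→E] = [T, T, T, T]
r4 m[φ1→C] = [T, T, T, T]
r4 m[φ1→A] = [F, F, T, F]
r4 m[φ2→C] = [T, F, T, T]
r4 m[φ2→J] = [F, F, T, T]
r4 m[φ3→E] = [T, T, T, F]
r4 m[φ4→C] = [F, F, F, T]
r4 m[φ5→J] = [T, F, T, F]
r4 m[φ6→E] = [F, F, T, T]
r4 m[φ7→A] = [T, T, T, T]
r4 m[C→φ0] = [F, F, F, T]
r4 m[C→φ1] = [F, F, F, T]
r4 m[C→φ2] = [F, F, F, T]
r4 m[C→φ4] = [F, F, T, T]
r4 m[J→φ2] = [T, F, T, F]
r4 m[J→φ5] = [F, F, T, T]
r4 m[A→φ1] = [T, T, T, T]
r4 m[A→φ7] = [F, F, T, F]
r4 m[E→φ0] = [F, F, T, F]
r4 m[E→φ3] = [F, F, T, T]
r4 m[E→φ6] = [T, T, T, F]
r5 m[φ0→C] = [F, F, T, T]
r5 m[φ0→E] = [T, T, T, T]
r5 m[φ1→C] = [T, T, T, T]
r5 m[φ1→A] = [F, F, T, F]
r5 m[φ2→C] = [T, F, T, T]
r5 m[φ2→J] = [F, F, T, T]
r5 m[φ3→E] = [T, T, T, F]
r5 m[φ4→C] = [F, F, F, T]
r5 m[φ5→J] = [T, F, T, F]
r5 m[φ6→E] = [F, F, T, T]
r5 m[φ7→A] = [T, T, T, T]
r5 m[C→φ0] = [F, F, F, T]
r5 m[C→φ1] = [F, F, F, T]
r5 m[C→φ2] = [F, F, F, T]
r5 m[C→φ4] = [F, F, T, T]
r5 m[J→φ2] = [T, F, T, F]
r5 m[J→φ5] = [F, F, T, T]
r5 m[A→φ1] = [T, T, T, T]
r5 m[A→φ7] = [F, F, T, F]
r5 m[E→φ0] = [F, F, T, F]
r5 m[E→φ3] = [F, F, T, T]
r5 m[E→φ6] = [T, T, T, F]
fixed point reached at round 5
b[C] = ⊗ incoming = [F, F, F, T]

b[C] = [F, F, F, T]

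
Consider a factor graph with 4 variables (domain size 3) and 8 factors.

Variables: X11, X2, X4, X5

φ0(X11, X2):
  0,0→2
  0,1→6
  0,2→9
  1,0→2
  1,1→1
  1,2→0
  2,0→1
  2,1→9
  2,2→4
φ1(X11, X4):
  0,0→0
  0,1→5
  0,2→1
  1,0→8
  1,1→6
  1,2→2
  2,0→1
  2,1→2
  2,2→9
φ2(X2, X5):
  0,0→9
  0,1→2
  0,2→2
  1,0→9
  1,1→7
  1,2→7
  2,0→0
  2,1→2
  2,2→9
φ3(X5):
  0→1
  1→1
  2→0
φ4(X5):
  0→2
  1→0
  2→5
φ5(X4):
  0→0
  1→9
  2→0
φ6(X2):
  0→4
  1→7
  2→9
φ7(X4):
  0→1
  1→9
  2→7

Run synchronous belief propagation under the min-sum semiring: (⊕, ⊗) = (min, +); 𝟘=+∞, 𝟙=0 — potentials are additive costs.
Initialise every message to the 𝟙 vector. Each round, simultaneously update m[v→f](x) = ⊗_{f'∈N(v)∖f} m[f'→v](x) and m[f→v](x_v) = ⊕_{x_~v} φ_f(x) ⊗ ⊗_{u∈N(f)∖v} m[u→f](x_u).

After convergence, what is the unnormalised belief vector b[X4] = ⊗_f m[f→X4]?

b[X4] = [10, 28, 17]

init: all messages = 𝟙 over 3 values
r1 m[φ0→X11] = [2, 0, 1]
r1 m[φ0→X2] = [1, 1, 0]
r1 m[φ1→X11] = [0, 2, 1]
r1 m[φ1→X4] = [0, 2, 1]
r1 m[φ2→X2] = [2, 7, 0]
r1 m[φ2→X5] = [0, 2, 2]
r1 m[φ3→X5] = [1, 1, 0]
r1 m[φ4→X5] = [2, 0, 5]
r1 m[φ5→X4] = [0, 9, 0]
r1 m[φ6→X2] = [4, 7, 9]
r1 m[φ7→X4] = [1, 9, 7]
r1 m[X11→φ0] = [0, 0, 0]
r1 m[X11→φ1] = [0, 0, 0]
r1 m[X2→φ0] = [0, 0, 0]
r1 m[X2→φ2] = [0, 0, 0]
r1 m[X2→φ6] = [0, 0, 0]
r1 m[X4→φ1] = [0, 0, 0]
r1 m[X4→φ5] = [0, 0, 0]
r1 m[X4→φ7] = [0, 0, 0]
r1 m[X5→φ2] = [0, 0, 0]
r1 m[X5→φ3] = [0, 0, 0]
r1 m[X5→φ4] = [0, 0, 0]
r2 m[φ0→X11] = [2, 0, 1]
r2 m[φ0→X2] = [1, 1, 0]
r2 m[φ1→X11] = [0, 2, 1]
r2 m[φ1→X4] = [0, 2, 1]
r2 m[φ2→X2] = [2, 7, 0]
r2 m[φ2→X5] = [0, 2, 2]
r2 m[φ3→X5] = [1, 1, 0]
r2 m[φ4→X5] = [2, 0, 5]
r2 m[φ5→X4] = [0, 9, 0]
r2 m[φ6→X2] = [4, 7, 9]
r2 m[φ7→X4] = [1, 9, 7]
r2 m[X11→φ0] = [0, 2, 1]
r2 m[X11→φ1] = [2, 0, 1]
r2 m[X2→φ0] = [6, 14, 9]
r2 m[X2→φ2] = [5, 8, 9]
r2 m[X2→φ6] = [3, 8, 0]
r2 m[X4→φ1] = [1, 18, 7]
r2 m[X4→φ5] = [1, 11, 8]
r2 m[X4→φ7] = [0, 11, 1]
r2 m[X5→φ2] = [3, 1, 5]
r2 m[X5→φ3] = [2, 2, 7]
r2 m[X5→φ4] = [1, 3, 2]
r3 m[φ0→X11] = [8, 8, 7]
r3 m[φ0→X2] = [2, 3, 2]
r3 m[φ1→X11] = [1, 9, 2]
r3 m[φ1→X4] = [2, 3, 2]
r3 m[φ2→X2] = [3, 8, 3]
r3 m[φ2→X5] = [9, 7, 7]
r3 m[φ3→X5] = [1, 1, 0]
r3 m[φ4→X5] = [2, 0, 5]
r3 m[φ5→X4] = [0, 9, 0]
r3 m[φ6→X2] = [4, 7, 9]
r3 m[φ7→X4] = [1, 9, 7]
r3 m[X11→φ0] = [0, 2, 1]
r3 m[X11→φ1] = [2, 0, 1]
r3 m[X2→φ0] = [6, 14, 9]
r3 m[X2→φ2] = [5, 8, 9]
r3 m[X2→φ6] = [3, 8, 0]
r3 m[X4→φ1] = [1, 18, 7]
r3 m[X4→φ5] = [1, 11, 8]
r3 m[X4→φ7] = [0, 11, 1]
r3 m[X5→φ2] = [3, 1, 5]
r3 m[X5→φ3] = [2, 2, 7]
r3 m[X5→φ4] = [1, 3, 2]
r4 m[φ0→X11] = [8, 8, 7]
r4 m[φ0→X2] = [2, 3, 2]
r4 m[φ1→X11] = [1, 9, 2]
r4 m[φ1→X4] = [2, 3, 2]
r4 m[φ2→X2] = [3, 8, 3]
r4 m[φ2→X5] = [9, 7, 7]
r4 m[φ3→X5] = [1, 1, 0]
r4 m[φ4→X5] = [2, 0, 5]
r4 m[φ5→X4] = [0, 9, 0]
r4 m[φ6→X2] = [4, 7, 9]
r4 m[φ7→X4] = [1, 9, 7]
r4 m[X11→φ0] = [1, 9, 2]
r4 m[X11→φ1] = [8, 8, 7]
r4 m[X2→φ0] = [7, 15, 12]
r4 m[X2→φ2] = [6, 10, 11]
r4 m[X2→φ6] = [5, 11, 5]
r4 m[X4→φ1] = [1, 18, 7]
r4 m[X4→φ5] = [3, 12, 9]
r4 m[X4→φ7] = [2, 12, 2]
r4 m[X5→φ2] = [3, 1, 5]
r4 m[X5→φ3] = [11, 7, 12]
r4 m[X5→φ4] = [10, 8, 7]
r5 m[φ0→X11] = [9, 9, 8]
r5 m[φ0→X2] = [3, 7, 6]
r5 m[φ1→X11] = [1, 9, 2]
r5 m[φ1→X4] = [8, 9, 9]
r5 m[φ2→X2] = [3, 8, 3]
r5 m[φ2→X5] = [11, 8, 8]
r5 m[φ3→X5] = [1, 1, 0]
r5 m[φ4→X5] = [2, 0, 5]
r5 m[φ5→X4] = [0, 9, 0]
r5 m[φ6→X2] = [4, 7, 9]
r5 m[φ7→X4] = [1, 9, 7]
r5 m[X11→φ0] = [1, 9, 2]
r5 m[X11→φ1] = [8, 8, 7]
r5 m[X2→φ0] = [7, 15, 12]
r5 m[X2→φ2] = [6, 10, 11]
r5 m[X2→φ6] = [5, 11, 5]
r5 m[X4→φ1] = [1, 18, 7]
r5 m[X4→φ5] = [3, 12, 9]
r5 m[X4→φ7] = [2, 12, 2]
r5 m[X5→φ2] = [3, 1, 5]
r5 m[X5→φ3] = [11, 7, 12]
r5 m[X5→φ4] = [10, 8, 7]
r6 m[φ0→X11] = [9, 9, 8]
r6 m[φ0→X2] = [3, 7, 6]
r6 m[φ1→X11] = [1, 9, 2]
r6 m[φ1→X4] = [8, 9, 9]
r6 m[φ2→X2] = [3, 8, 3]
r6 m[φ2→X5] = [11, 8, 8]
r6 m[φ3→X5] = [1, 1, 0]
r6 m[φ4→X5] = [2, 0, 5]
r6 m[φ5→X4] = [0, 9, 0]
r6 m[φ6→X2] = [4, 7, 9]
r6 m[φ7→X4] = [1, 9, 7]
r6 m[X11→φ0] = [1, 9, 2]
r6 m[X11→φ1] = [9, 9, 8]
r6 m[X2→φ0] = [7, 15, 12]
r6 m[X2→φ2] = [7, 14, 15]
r6 m[X2→φ6] = [6, 15, 9]
r6 m[X4→φ1] = [1, 18, 7]
r6 m[X4→φ5] = [9, 18, 16]
r6 m[X4→φ7] = [8, 18, 9]
r6 m[X5→φ2] = [3, 1, 5]
r6 m[X5→φ3] = [13, 8, 13]
r6 m[X5→φ4] = [12, 9, 8]
r7 m[φ0→X11] = [9, 9, 8]
r7 m[φ0→X2] = [3, 7, 6]
r7 m[φ1→X11] = [1, 9, 2]
r7 m[φ1→X4] = [9, 10, 10]
r7 m[φ2→X2] = [3, 8, 3]
r7 m[φ2→X5] = [15, 9, 9]
r7 m[φ3→X5] = [1, 1, 0]
r7 m[φ4→X5] = [2, 0, 5]
r7 m[φ5→X4] = [0, 9, 0]
r7 m[φ6→X2] = [4, 7, 9]
r7 m[φ7→X4] = [1, 9, 7]
r7 m[X11→φ0] = [1, 9, 2]
r7 m[X11→φ1] = [9, 9, 8]
r7 m[X2→φ0] = [7, 15, 12]
r7 m[X2→φ2] = [7, 14, 15]
r7 m[X2→φ6] = [6, 15, 9]
r7 m[X4→φ1] = [1, 18, 7]
r7 m[X4→φ5] = [9, 18, 16]
r7 m[X4→φ7] = [8, 18, 9]
r7 m[X5→φ2] = [3, 1, 5]
r7 m[X5→φ3] = [13, 8, 13]
r7 m[X5→φ4] = [12, 9, 8]
r8 m[φ0→X11] = [9, 9, 8]
r8 m[φ0→X2] = [3, 7, 6]
r8 m[φ1→X11] = [1, 9, 2]
r8 m[φ1→X4] = [9, 10, 10]
r8 m[φ2→X2] = [3, 8, 3]
r8 m[φ2→X5] = [15, 9, 9]
r8 m[φ3→X5] = [1, 1, 0]
r8 m[φ4→X5] = [2, 0, 5]
r8 m[φ5→X4] = [0, 9, 0]
r8 m[φ6→X2] = [4, 7, 9]
r8 m[φ7→X4] = [1, 9, 7]
r8 m[X11→φ0] = [1, 9, 2]
r8 m[X11→φ1] = [9, 9, 8]
r8 m[X2→φ0] = [7, 15, 12]
r8 m[X2→φ2] = [7, 14, 15]
r8 m[X2→φ6] = [6, 15, 9]
r8 m[X4→φ1] = [1, 18, 7]
r8 m[X4→φ5] = [10, 19, 17]
r8 m[X4→φ7] = [9, 19, 10]
r8 m[X5→φ2] = [3, 1, 5]
r8 m[X5→φ3] = [17, 9, 14]
r8 m[X5→φ4] = [16, 10, 9]
r9 m[φ0→X11] = [9, 9, 8]
r9 m[φ0→X2] = [3, 7, 6]
r9 m[φ1→X11] = [1, 9, 2]
r9 m[φ1→X4] = [9, 10, 10]
r9 m[φ2→X2] = [3, 8, 3]
r9 m[φ2→X5] = [15, 9, 9]
r9 m[φ3→X5] = [1, 1, 0]
r9 m[φ4→X5] = [2, 0, 5]
r9 m[φ5→X4] = [0, 9, 0]
r9 m[φ6→X2] = [4, 7, 9]
r9 m[φ7→X4] = [1, 9, 7]
r9 m[X11→φ0] = [1, 9, 2]
r9 m[X11→φ1] = [9, 9, 8]
r9 m[X2→φ0] = [7, 15, 12]
r9 m[X2→φ2] = [7, 14, 15]
r9 m[X2→φ6] = [6, 15, 9]
r9 m[X4→φ1] = [1, 18, 7]
r9 m[X4→φ5] = [10, 19, 17]
r9 m[X4→φ7] = [9, 19, 10]
r9 m[X5→φ2] = [3, 1, 5]
r9 m[X5→φ3] = [17, 9, 14]
r9 m[X5→φ4] = [16, 10, 9]
fixed point reached at round 9
b[X4] = ⊗ incoming = [10, 28, 17]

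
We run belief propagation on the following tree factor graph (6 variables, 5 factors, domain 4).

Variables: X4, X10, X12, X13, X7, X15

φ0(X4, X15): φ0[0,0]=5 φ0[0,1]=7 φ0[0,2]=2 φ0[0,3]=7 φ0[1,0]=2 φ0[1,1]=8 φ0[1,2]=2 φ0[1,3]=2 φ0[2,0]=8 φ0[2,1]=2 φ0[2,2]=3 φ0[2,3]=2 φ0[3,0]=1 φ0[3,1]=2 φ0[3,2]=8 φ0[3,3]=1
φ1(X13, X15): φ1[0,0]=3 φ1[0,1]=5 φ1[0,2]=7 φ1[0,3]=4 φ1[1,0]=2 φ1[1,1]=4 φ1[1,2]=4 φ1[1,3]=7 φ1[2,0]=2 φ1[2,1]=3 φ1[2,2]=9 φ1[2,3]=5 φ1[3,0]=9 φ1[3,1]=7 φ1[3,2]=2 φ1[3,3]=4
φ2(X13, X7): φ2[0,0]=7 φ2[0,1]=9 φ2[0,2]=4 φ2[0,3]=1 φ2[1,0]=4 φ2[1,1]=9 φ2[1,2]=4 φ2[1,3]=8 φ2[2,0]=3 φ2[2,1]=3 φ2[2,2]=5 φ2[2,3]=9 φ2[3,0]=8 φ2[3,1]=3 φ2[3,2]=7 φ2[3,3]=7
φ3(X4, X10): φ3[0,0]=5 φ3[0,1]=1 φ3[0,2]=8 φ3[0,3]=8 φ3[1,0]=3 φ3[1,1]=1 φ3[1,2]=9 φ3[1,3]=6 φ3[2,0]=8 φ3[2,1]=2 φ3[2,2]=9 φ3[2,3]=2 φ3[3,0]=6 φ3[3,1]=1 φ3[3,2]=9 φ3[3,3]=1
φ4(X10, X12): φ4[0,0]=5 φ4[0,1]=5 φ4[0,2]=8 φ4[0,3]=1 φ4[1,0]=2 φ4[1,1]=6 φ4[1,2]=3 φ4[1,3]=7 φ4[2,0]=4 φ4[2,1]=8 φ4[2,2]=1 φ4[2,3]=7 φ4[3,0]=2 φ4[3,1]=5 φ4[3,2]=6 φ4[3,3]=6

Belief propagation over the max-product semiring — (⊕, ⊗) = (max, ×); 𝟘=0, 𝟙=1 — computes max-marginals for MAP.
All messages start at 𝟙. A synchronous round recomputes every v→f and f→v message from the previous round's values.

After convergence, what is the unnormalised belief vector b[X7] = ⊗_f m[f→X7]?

init: all messages = 𝟙 over 4 values
r1 m[φ0→X4] = [7, 8, 8, 8]
r1 m[φ0→X15] = [8, 8, 8, 7]
r1 m[φ1→X13] = [7, 7, 9, 9]
r1 m[φ1→X15] = [9, 7, 9, 7]
r1 m[φ2→X13] = [9, 9, 9, 8]
r1 m[φ2→X7] = [8, 9, 7, 9]
r1 m[φ3→X4] = [8, 9, 9, 9]
r1 m[φ3→X10] = [8, 2, 9, 8]
r1 m[φ4→X10] = [8, 7, 8, 6]
r1 m[φ4→X12] = [5, 8, 8, 7]
r1 m[X4→φ0] = [1, 1, 1, 1]
r1 m[X4→φ3] = [1, 1, 1, 1]
r1 m[X10→φ3] = [1, 1, 1, 1]
r1 m[X10→φ4] = [1, 1, 1, 1]
r1 m[X12→φ4] = [1, 1, 1, 1]
r1 m[X13→φ1] = [1, 1, 1, 1]
r1 m[X13→φ2] = [1, 1, 1, 1]
r1 m[X7→φ2] = [1, 1, 1, 1]
r1 m[X15→φ0] = [1, 1, 1, 1]
r1 m[X15→φ1] = [1, 1, 1, 1]
r2 m[φ0→X4] = [7, 8, 8, 8]
r2 m[φ0→X15] = [8, 8, 8, 7]
r2 m[φ1→X13] = [7, 7, 9, 9]
r2 m[φ1→X15] = [9, 7, 9, 7]
r2 m[φ2→X13] = [9, 9, 9, 8]
r2 m[φ2→X7] = [8, 9, 7, 9]
r2 m[φ3→X4] = [8, 9, 9, 9]
r2 m[φ3→X10] = [8, 2, 9, 8]
r2 m[φ4→X10] = [8, 7, 8, 6]
r2 m[φ4→X12] = [5, 8, 8, 7]
r2 m[X4→φ0] = [8, 9, 9, 9]
r2 m[X4→φ3] = [7, 8, 8, 8]
r2 m[X10→φ3] = [8, 7, 8, 6]
r2 m[X10→φ4] = [8, 2, 9, 8]
r2 m[X12→φ4] = [1, 1, 1, 1]
r2 m[X13→φ1] = [9, 9, 9, 8]
r2 m[X13→φ2] = [7, 7, 9, 9]
r2 m[X7→φ2] = [1, 1, 1, 1]
r2 m[X15→φ0] = [9, 7, 9, 7]
r2 m[X15→φ1] = [8, 8, 8, 7]
r3 m[φ0→X4] = [49, 56, 72, 72]
r3 m[φ0→X15] = [72, 72, 72, 56]
r3 m[φ1→X13] = [56, 49, 72, 72]
r3 m[φ1→X15] = [72, 56, 81, 63]
r3 m[φ2→X13] = [9, 9, 9, 8]
r3 m[φ2→X7] = [72, 63, 63, 81]
r3 m[φ3→X4] = [64, 72, 72, 72]
r3 m[φ3→X10] = [64, 16, 72, 56]
r3 m[φ4→X10] = [8, 7, 8, 6]
r3 m[φ4→X12] = [40, 72, 64, 63]
r3 m[X4→φ0] = [8, 9, 9, 9]
r3 m[X4→φ3] = [7, 8, 8, 8]
r3 m[X10→φ3] = [8, 7, 8, 6]
r3 m[X10→φ4] = [8, 2, 9, 8]
r3 m[X12→φ4] = [1, 1, 1, 1]
r3 m[X13→φ1] = [9, 9, 9, 8]
r3 m[X13→φ2] = [7, 7, 9, 9]
r3 m[X7→φ2] = [1, 1, 1, 1]
r3 m[X15→φ0] = [9, 7, 9, 7]
r3 m[X15→φ1] = [8, 8, 8, 7]
r4 m[φ0→X4] = [49, 56, 72, 72]
r4 m[φ0→X15] = [72, 72, 72, 56]
r4 m[φ1→X13] = [56, 49, 72, 72]
r4 m[φ1→X15] = [72, 56, 81, 63]
r4 m[φ2→X13] = [9, 9, 9, 8]
r4 m[φ2→X7] = [72, 63, 63, 81]
r4 m[φ3→X4] = [64, 72, 72, 72]
r4 m[φ3→X10] = [64, 16, 72, 56]
r4 m[φ4→X10] = [8, 7, 8, 6]
r4 m[φ4→X12] = [40, 72, 64, 63]
r4 m[X4→φ0] = [64, 72, 72, 72]
r4 m[X4→φ3] = [49, 56, 72, 72]
r4 m[X10→φ3] = [8, 7, 8, 6]
r4 m[X10→φ4] = [64, 16, 72, 56]
r4 m[X12→φ4] = [1, 1, 1, 1]
r4 m[X13→φ1] = [9, 9, 9, 8]
r4 m[X13→φ2] = [56, 49, 72, 72]
r4 m[X7→φ2] = [1, 1, 1, 1]
r4 m[X15→φ0] = [72, 56, 81, 63]
r4 m[X15→φ1] = [72, 72, 72, 56]
r5 m[φ0→X4] = [441, 448, 576, 648]
r5 m[φ0→X15] = [576, 576, 576, 448]
r5 m[φ1→X13] = [504, 392, 648, 648]
r5 m[φ1→X15] = [72, 56, 81, 63]
r5 m[φ2→X13] = [9, 9, 9, 8]
r5 m[φ2→X7] = [576, 504, 504, 648]
r5 m[φ3→X4] = [64, 72, 72, 72]
r5 m[φ3→X10] = [576, 144, 648, 392]
r5 m[φ4→X10] = [8, 7, 8, 6]
r5 m[φ4→X12] = [320, 576, 512, 504]
r5 m[X4→φ0] = [64, 72, 72, 72]
r5 m[X4→φ3] = [49, 56, 72, 72]
r5 m[X10→φ3] = [8, 7, 8, 6]
r5 m[X10→φ4] = [64, 16, 72, 56]
r5 m[X12→φ4] = [1, 1, 1, 1]
r5 m[X13→φ1] = [9, 9, 9, 8]
r5 m[X13→φ2] = [56, 49, 72, 72]
r5 m[X7→φ2] = [1, 1, 1, 1]
r5 m[X15→φ0] = [72, 56, 81, 63]
r5 m[X15→φ1] = [72, 72, 72, 56]
r6 m[φ0→X4] = [441, 448, 576, 648]
r6 m[φ0→X15] = [576, 576, 576, 448]
r6 m[φ1→X13] = [504, 392, 648, 648]
r6 m[φ1→X15] = [72, 56, 81, 63]
r6 m[φ2→X13] = [9, 9, 9, 8]
r6 m[φ2→X7] = [576, 504, 504, 648]
r6 m[φ3→X4] = [64, 72, 72, 72]
r6 m[φ3→X10] = [576, 144, 648, 392]
r6 m[φ4→X10] = [8, 7, 8, 6]
r6 m[φ4→X12] = [320, 576, 512, 504]
r6 m[X4→φ0] = [64, 72, 72, 72]
r6 m[X4→φ3] = [441, 448, 576, 648]
r6 m[X10→φ3] = [8, 7, 8, 6]
r6 m[X10→φ4] = [576, 144, 648, 392]
r6 m[X12→φ4] = [1, 1, 1, 1]
r6 m[X13→φ1] = [9, 9, 9, 8]
r6 m[X13→φ2] = [504, 392, 648, 648]
r6 m[X7→φ2] = [1, 1, 1, 1]
r6 m[X15→φ0] = [72, 56, 81, 63]
r6 m[X15→φ1] = [576, 576, 576, 448]
r7 m[φ0→X4] = [441, 448, 576, 648]
r7 m[φ0→X15] = [576, 576, 576, 448]
r7 m[φ1→X13] = [4032, 3136, 5184, 5184]
r7 m[φ1→X15] = [72, 56, 81, 63]
r7 m[φ2→X13] = [9, 9, 9, 8]
r7 m[φ2→X7] = [5184, 4536, 4536, 5832]
r7 m[φ3→X4] = [64, 72, 72, 72]
r7 m[φ3→X10] = [4608, 1152, 5832, 3528]
r7 m[φ4→X10] = [8, 7, 8, 6]
r7 m[φ4→X12] = [2880, 5184, 4608, 4536]
r7 m[X4→φ0] = [64, 72, 72, 72]
r7 m[X4→φ3] = [441, 448, 576, 648]
r7 m[X10→φ3] = [8, 7, 8, 6]
r7 m[X10→φ4] = [576, 144, 648, 392]
r7 m[X12→φ4] = [1, 1, 1, 1]
r7 m[X13→φ1] = [9, 9, 9, 8]
r7 m[X13→φ2] = [504, 392, 648, 648]
r7 m[X7→φ2] = [1, 1, 1, 1]
r7 m[X15→φ0] = [72, 56, 81, 63]
r7 m[X15→φ1] = [576, 576, 576, 448]
r8 m[φ0→X4] = [441, 448, 576, 648]
r8 m[φ0→X15] = [576, 576, 576, 448]
r8 m[φ1→X13] = [4032, 3136, 5184, 5184]
r8 m[φ1→X15] = [72, 56, 81, 63]
r8 m[φ2→X13] = [9, 9, 9, 8]
r8 m[φ2→X7] = [5184, 4536, 4536, 5832]
r8 m[φ3→X4] = [64, 72, 72, 72]
r8 m[φ3→X10] = [4608, 1152, 5832, 3528]
r8 m[φ4→X10] = [8, 7, 8, 6]
r8 m[φ4→X12] = [2880, 5184, 4608, 4536]
r8 m[X4→φ0] = [64, 72, 72, 72]
r8 m[X4→φ3] = [441, 448, 576, 648]
r8 m[X10→φ3] = [8, 7, 8, 6]
r8 m[X10→φ4] = [4608, 1152, 5832, 3528]
r8 m[X12→φ4] = [1, 1, 1, 1]
r8 m[X13→φ1] = [9, 9, 9, 8]
r8 m[X13→φ2] = [4032, 3136, 5184, 5184]
r8 m[X7→φ2] = [1, 1, 1, 1]
r8 m[X15→φ0] = [72, 56, 81, 63]
r8 m[X15→φ1] = [576, 576, 576, 448]
r9 m[φ0→X4] = [441, 448, 576, 648]
r9 m[φ0→X15] = [576, 576, 576, 448]
r9 m[φ1→X13] = [4032, 3136, 5184, 5184]
r9 m[φ1→X15] = [72, 56, 81, 63]
r9 m[φ2→X13] = [9, 9, 9, 8]
r9 m[φ2→X7] = [41472, 36288, 36288, 46656]
r9 m[φ3→X4] = [64, 72, 72, 72]
r9 m[φ3→X10] = [4608, 1152, 5832, 3528]
r9 m[φ4→X10] = [8, 7, 8, 6]
r9 m[φ4→X12] = [23328, 46656, 36864, 40824]
r9 m[X4→φ0] = [64, 72, 72, 72]
r9 m[X4→φ3] = [441, 448, 576, 648]
r9 m[X10→φ3] = [8, 7, 8, 6]
r9 m[X10→φ4] = [4608, 1152, 5832, 3528]
r9 m[X12→φ4] = [1, 1, 1, 1]
r9 m[X13→φ1] = [9, 9, 9, 8]
r9 m[X13→φ2] = [4032, 3136, 5184, 5184]
r9 m[X7→φ2] = [1, 1, 1, 1]
r9 m[X15→φ0] = [72, 56, 81, 63]
r9 m[X15→φ1] = [576, 576, 576, 448]
r10 m[φ0→X4] = [441, 448, 576, 648]
r10 m[φ0→X15] = [576, 576, 576, 448]
r10 m[φ1→X13] = [4032, 3136, 5184, 5184]
r10 m[φ1→X15] = [72, 56, 81, 63]
r10 m[φ2→X13] = [9, 9, 9, 8]
r10 m[φ2→X7] = [41472, 36288, 36288, 46656]
r10 m[φ3→X4] = [64, 72, 72, 72]
r10 m[φ3→X10] = [4608, 1152, 5832, 3528]
r10 m[φ4→X10] = [8, 7, 8, 6]
r10 m[φ4→X12] = [23328, 46656, 36864, 40824]
r10 m[X4→φ0] = [64, 72, 72, 72]
r10 m[X4→φ3] = [441, 448, 576, 648]
r10 m[X10→φ3] = [8, 7, 8, 6]
r10 m[X10→φ4] = [4608, 1152, 5832, 3528]
r10 m[X12→φ4] = [1, 1, 1, 1]
r10 m[X13→φ1] = [9, 9, 9, 8]
r10 m[X13→φ2] = [4032, 3136, 5184, 5184]
r10 m[X7→φ2] = [1, 1, 1, 1]
r10 m[X15→φ0] = [72, 56, 81, 63]
r10 m[X15→φ1] = [576, 576, 576, 448]
fixed point reached at round 10
b[X7] = ⊗ incoming = [41472, 36288, 36288, 46656]

b[X7] = [41472, 36288, 36288, 46656]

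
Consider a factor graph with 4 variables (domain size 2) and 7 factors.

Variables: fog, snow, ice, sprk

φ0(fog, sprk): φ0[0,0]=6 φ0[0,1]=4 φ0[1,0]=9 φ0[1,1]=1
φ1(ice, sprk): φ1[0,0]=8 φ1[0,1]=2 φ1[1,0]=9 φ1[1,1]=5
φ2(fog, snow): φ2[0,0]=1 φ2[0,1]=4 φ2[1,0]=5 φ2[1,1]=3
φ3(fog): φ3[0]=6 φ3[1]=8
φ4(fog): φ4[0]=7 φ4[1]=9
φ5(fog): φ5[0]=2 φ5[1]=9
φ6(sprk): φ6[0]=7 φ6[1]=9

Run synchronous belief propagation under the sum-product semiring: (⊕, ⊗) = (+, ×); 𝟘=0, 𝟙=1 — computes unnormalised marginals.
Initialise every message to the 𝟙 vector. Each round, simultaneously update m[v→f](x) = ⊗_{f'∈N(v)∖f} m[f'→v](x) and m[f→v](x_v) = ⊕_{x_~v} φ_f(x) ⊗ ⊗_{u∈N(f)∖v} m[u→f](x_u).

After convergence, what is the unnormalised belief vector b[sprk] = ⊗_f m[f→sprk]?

init: all messages = 𝟙 over 2 values
r1 m[φ0→fog] = [10, 10]
r1 m[φ0→sprk] = [15, 5]
r1 m[φ1→ice] = [10, 14]
r1 m[φ1→sprk] = [17, 7]
r1 m[φ2→fog] = [5, 8]
r1 m[φ2→snow] = [6, 7]
r1 m[φ3→fog] = [6, 8]
r1 m[φ4→fog] = [7, 9]
r1 m[φ5→fog] = [2, 9]
r1 m[φ6→sprk] = [7, 9]
r1 m[fog→φ0] = [1, 1]
r1 m[fog→φ2] = [1, 1]
r1 m[fog→φ3] = [1, 1]
r1 m[fog→φ4] = [1, 1]
r1 m[fog→φ5] = [1, 1]
r1 m[snow→φ2] = [1, 1]
r1 m[ice→φ1] = [1, 1]
r1 m[sprk→φ0] = [1, 1]
r1 m[sprk→φ1] = [1, 1]
r1 m[sprk→φ6] = [1, 1]
r2 m[φ0→fog] = [10, 10]
r2 m[φ0→sprk] = [15, 5]
r2 m[φ1→ice] = [10, 14]
r2 m[φ1→sprk] = [17, 7]
r2 m[φ2→fog] = [5, 8]
r2 m[φ2→snow] = [6, 7]
r2 m[φ3→fog] = [6, 8]
r2 m[φ4→fog] = [7, 9]
r2 m[φ5→fog] = [2, 9]
r2 m[φ6→sprk] = [7, 9]
r2 m[fog→φ0] = [420, 5184]
r2 m[fog→φ2] = [840, 6480]
r2 m[fog→φ3] = [700, 6480]
r2 m[fog→φ4] = [600, 5760]
r2 m[fog→φ5] = [2100, 5760]
r2 m[snow→φ2] = [1, 1]
r2 m[ice→φ1] = [1, 1]
r2 m[sprk→φ0] = [119, 63]
r2 m[sprk→φ1] = [105, 45]
r2 m[sprk→φ6] = [255, 35]
r3 m[φ0→fog] = [966, 1134]
r3 m[φ0→sprk] = [49176, 6864]
r3 m[φ1→ice] = [930, 1170]
r3 m[φ1→sprk] = [17, 7]
r3 m[φ2→fog] = [5, 8]
r3 m[φ2→snow] = [33240, 22800]
r3 m[φ3→fog] = [6, 8]
r3 m[φ4→fog] = [7, 9]
r3 m[φ5→fog] = [2, 9]
r3 m[φ6→sprk] = [7, 9]
r3 m[fog→φ0] = [420, 5184]
r3 m[fog→φ2] = [840, 6480]
r3 m[fog→φ3] = [700, 6480]
r3 m[fog→φ4] = [600, 5760]
r3 m[fog→φ5] = [2100, 5760]
r3 m[snow→φ2] = [1, 1]
r3 m[ice→φ1] = [1, 1]
r3 m[sprk→φ0] = [119, 63]
r3 m[sprk→φ1] = [105, 45]
r3 m[sprk→φ6] = [255, 35]
r4 m[φ0→fog] = [966, 1134]
r4 m[φ0→sprk] = [49176, 6864]
r4 m[φ1→ice] = [930, 1170]
r4 m[φ1→sprk] = [17, 7]
r4 m[φ2→fog] = [5, 8]
r4 m[φ2→snow] = [33240, 22800]
r4 m[φ3→fog] = [6, 8]
r4 m[φ4→fog] = [7, 9]
r4 m[φ5→fog] = [2, 9]
r4 m[φ6→sprk] = [7, 9]
r4 m[fog→φ0] = [420, 5184]
r4 m[fog→φ2] = [81144, 734832]
r4 m[fog→φ3] = [67620, 734832]
r4 m[fog→φ4] = [57960, 653184]
r4 m[fog→φ5] = [202860, 653184]
r4 m[snow→φ2] = [1, 1]
r4 m[ice→φ1] = [1, 1]
r4 m[sprk→φ0] = [119, 63]
r4 m[sprk→φ1] = [344232, 61776]
r4 m[sprk→φ6] = [835992, 48048]
r5 m[φ0→fog] = [966, 1134]
r5 m[φ0→sprk] = [49176, 6864]
r5 m[φ1→ice] = [2877408, 3406968]
r5 m[φ1→sprk] = [17, 7]
r5 m[φ2→fog] = [5, 8]
r5 m[φ2→snow] = [3755304, 2529072]
r5 m[φ3→fog] = [6, 8]
r5 m[φ4→fog] = [7, 9]
r5 m[φ5→fog] = [2, 9]
r5 m[φ6→sprk] = [7, 9]
r5 m[fog→φ0] = [420, 5184]
r5 m[fog→φ2] = [81144, 734832]
r5 m[fog→φ3] = [67620, 734832]
r5 m[fog→φ4] = [57960, 653184]
r5 m[fog→φ5] = [202860, 653184]
r5 m[snow→φ2] = [1, 1]
r5 m[ice→φ1] = [1, 1]
r5 m[sprk→φ0] = [119, 63]
r5 m[sprk→φ1] = [344232, 61776]
r5 m[sprk→φ6] = [835992, 48048]
r6 m[φ0→fog] = [966, 1134]
r6 m[φ0→sprk] = [49176, 6864]
r6 m[φ1→ice] = [2877408, 3406968]
r6 m[φ1→sprk] = [17, 7]
r6 m[φ2→fog] = [5, 8]
r6 m[φ2→snow] = [3755304, 2529072]
r6 m[φ3→fog] = [6, 8]
r6 m[φ4→fog] = [7, 9]
r6 m[φ5→fog] = [2, 9]
r6 m[φ6→sprk] = [7, 9]
r6 m[fog→φ0] = [420, 5184]
r6 m[fog→φ2] = [81144, 734832]
r6 m[fog→φ3] = [67620, 734832]
r6 m[fog→φ4] = [57960, 653184]
r6 m[fog→φ5] = [202860, 653184]
r6 m[snow→φ2] = [1, 1]
r6 m[ice→φ1] = [1, 1]
r6 m[sprk→φ0] = [119, 63]
r6 m[sprk→φ1] = [344232, 61776]
r6 m[sprk→φ6] = [835992, 48048]
fixed point reached at round 6
b[sprk] = ⊗ incoming = [5851944, 432432]

b[sprk] = [5851944, 432432]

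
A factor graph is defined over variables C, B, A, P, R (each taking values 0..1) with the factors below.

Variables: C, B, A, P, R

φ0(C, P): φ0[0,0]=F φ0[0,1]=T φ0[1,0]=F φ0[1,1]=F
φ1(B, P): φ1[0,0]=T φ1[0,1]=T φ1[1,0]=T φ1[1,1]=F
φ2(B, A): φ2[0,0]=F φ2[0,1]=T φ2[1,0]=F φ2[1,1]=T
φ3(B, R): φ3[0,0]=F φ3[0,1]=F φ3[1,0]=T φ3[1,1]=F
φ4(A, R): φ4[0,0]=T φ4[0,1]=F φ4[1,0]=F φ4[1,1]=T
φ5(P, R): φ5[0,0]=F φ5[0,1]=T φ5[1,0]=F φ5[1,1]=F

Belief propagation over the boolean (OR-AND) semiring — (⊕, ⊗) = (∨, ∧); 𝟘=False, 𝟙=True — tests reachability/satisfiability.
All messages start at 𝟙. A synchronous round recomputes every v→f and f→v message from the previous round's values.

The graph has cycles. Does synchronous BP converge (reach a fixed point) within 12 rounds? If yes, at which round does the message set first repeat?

CONVERGED at round 8

init: all messages = 𝟙 over 2 values
r1 m[φ0→C] = [T, F]
r1 m[φ0→P] = [F, T]
r1 m[φ1→B] = [T, T]
r1 m[φ1→P] = [T, T]
r1 m[φ2→B] = [T, T]
r1 m[φ2→A] = [F, T]
r1 m[φ3→B] = [F, T]
r1 m[φ3→R] = [T, F]
r1 m[φ4→A] = [T, T]
r1 m[φ4→R] = [T, T]
r1 m[φ5→P] = [T, F]
r1 m[φ5→R] = [F, T]
r1 m[C→φ0] = [T, T]
r1 m[B→φ1] = [T, T]
r1 m[B→φ2] = [T, T]
r1 m[B→φ3] = [T, T]
r1 m[A→φ2] = [T, T]
r1 m[A→φ4] = [T, T]
r1 m[P→φ0] = [T, T]
r1 m[P→φ1] = [T, T]
r1 m[P→φ5] = [T, T]
r1 m[R→φ3] = [T, T]
r1 m[R→φ4] = [T, T]
r1 m[R→φ5] = [T, T]
r2 m[φ0→C] = [T, F]
r2 m[φ0→P] = [F, T]
r2 m[φ1→B] = [T, T]
r2 m[φ1→P] = [T, T]
r2 m[φ2→B] = [T, T]
r2 m[φ2→A] = [F, T]
r2 m[φ3→B] = [F, T]
r2 m[φ3→R] = [T, F]
r2 m[φ4→A] = [T, T]
r2 m[φ4→R] = [T, T]
r2 m[φ5→P] = [T, F]
r2 m[φ5→R] = [F, T]
r2 m[C→φ0] = [T, T]
r2 m[B→φ1] = [F, T]
r2 m[B→φ2] = [F, T]
r2 m[B→φ3] = [T, T]
r2 m[A→φ2] = [T, T]
r2 m[A→φ4] = [F, T]
r2 m[P→φ0] = [T, F]
r2 m[P→φ1] = [F, F]
r2 m[P→φ5] = [F, T]
r2 m[R→φ3] = [F, T]
r2 m[R→φ4] = [F, F]
r2 m[R→φ5] = [T, F]
r3 m[φ0→C] = [F, F]
r3 m[φ0→P] = [F, T]
r3 m[φ1→B] = [F, F]
r3 m[φ1→P] = [T, F]
r3 m[φ2→B] = [T, T]
r3 m[φ2→A] = [F, T]
r3 m[φ3→B] = [F, F]
r3 m[φ3→R] = [T, F]
r3 m[φ4→A] = [F, F]
r3 m[φ4→R] = [F, T]
r3 m[φ5→P] = [F, F]
r3 m[φ5→R] = [F, F]
r3 m[C→φ0] = [T, T]
r3 m[B→φ1] = [F, T]
r3 m[B→φ2] = [F, T]
r3 m[B→φ3] = [T, T]
r3 m[A→φ2] = [T, T]
r3 m[A→φ4] = [F, T]
r3 m[P→φ0] = [T, F]
r3 m[P→φ1] = [F, F]
r3 m[P→φ5] = [F, T]
r3 m[R→φ3] = [F, T]
r3 m[R→φ4] = [F, F]
r3 m[R→φ5] = [T, F]
r4 m[φ0→C] = [F, F]
r4 m[φ0→P] = [F, T]
r4 m[φ1→B] = [F, F]
r4 m[φ1→P] = [T, F]
r4 m[φ2→B] = [T, T]
r4 m[φ2→A] = [F, T]
r4 m[φ3→B] = [F, F]
r4 m[φ3→R] = [T, F]
r4 m[φ4→A] = [F, F]
r4 m[φ4→R] = [F, T]
r4 m[φ5→P] = [F, F]
r4 m[φ5→R] = [F, F]
r4 m[C→φ0] = [T, T]
r4 m[B→φ1] = [F, F]
r4 m[B→φ2] = [F, F]
r4 m[B→φ3] = [F, F]
r4 m[A→φ2] = [F, F]
r4 m[A→φ4] = [F, T]
r4 m[P→φ0] = [F, F]
r4 m[P→φ1] = [F, F]
r4 m[P→φ5] = [F, F]
r4 m[R→φ3] = [F, F]
r4 m[R→φ4] = [F, F]
r4 m[R→φ5] = [F, F]
r5 m[φ0→C] = [F, F]
r5 m[φ0→P] = [F, T]
r5 m[φ1→B] = [F, F]
r5 m[φ1→P] = [F, F]
r5 m[φ2→B] = [F, F]
r5 m[φ2→A] = [F, F]
r5 m[φ3→B] = [F, F]
r5 m[φ3→R] = [F, F]
r5 m[φ4→A] = [F, F]
r5 m[φ4→R] = [F, T]
r5 m[φ5→P] = [F, F]
r5 m[φ5→R] = [F, F]
r5 m[C→φ0] = [T, T]
r5 m[B→φ1] = [F, F]
r5 m[B→φ2] = [F, F]
r5 m[B→φ3] = [F, F]
r5 m[A→φ2] = [F, F]
r5 m[A→φ4] = [F, T]
r5 m[P→φ0] = [F, F]
r5 m[P→φ1] = [F, F]
r5 m[P→φ5] = [F, F]
r5 m[R→φ3] = [F, F]
r5 m[R→φ4] = [F, F]
r5 m[R→φ5] = [F, F]
r6 m[φ0→C] = [F, F]
r6 m[φ0→P] = [F, T]
r6 m[φ1→B] = [F, F]
r6 m[φ1→P] = [F, F]
r6 m[φ2→B] = [F, F]
r6 m[φ2→A] = [F, F]
r6 m[φ3→B] = [F, F]
r6 m[φ3→R] = [F, F]
r6 m[φ4→A] = [F, F]
r6 m[φ4→R] = [F, T]
r6 m[φ5→P] = [F, F]
r6 m[φ5→R] = [F, F]
r6 m[C→φ0] = [T, T]
r6 m[B→φ1] = [F, F]
r6 m[B→φ2] = [F, F]
r6 m[B→φ3] = [F, F]
r6 m[A→φ2] = [F, F]
r6 m[A→φ4] = [F, F]
r6 m[P→φ0] = [F, F]
r6 m[P→φ1] = [F, F]
r6 m[P→φ5] = [F, F]
r6 m[R→φ3] = [F, F]
r6 m[R→φ4] = [F, F]
r6 m[R→φ5] = [F, F]
r7 m[φ0→C] = [F, F]
r7 m[φ0→P] = [F, T]
r7 m[φ1→B] = [F, F]
r7 m[φ1→P] = [F, F]
r7 m[φ2→B] = [F, F]
r7 m[φ2→A] = [F, F]
r7 m[φ3→B] = [F, F]
r7 m[φ3→R] = [F, F]
r7 m[φ4→A] = [F, F]
r7 m[φ4→R] = [F, F]
r7 m[φ5→P] = [F, F]
r7 m[φ5→R] = [F, F]
r7 m[C→φ0] = [T, T]
r7 m[B→φ1] = [F, F]
r7 m[B→φ2] = [F, F]
r7 m[B→φ3] = [F, F]
r7 m[A→φ2] = [F, F]
r7 m[A→φ4] = [F, F]
r7 m[P→φ0] = [F, F]
r7 m[P→φ1] = [F, F]
r7 m[P→φ5] = [F, F]
r7 m[R→φ3] = [F, F]
r7 m[R→φ4] = [F, F]
r7 m[R→φ5] = [F, F]
r8 m[φ0→C] = [F, F]
r8 m[φ0→P] = [F, T]
r8 m[φ1→B] = [F, F]
r8 m[φ1→P] = [F, F]
r8 m[φ2→B] = [F, F]
r8 m[φ2→A] = [F, F]
r8 m[φ3→B] = [F, F]
r8 m[φ3→R] = [F, F]
r8 m[φ4→A] = [F, F]
r8 m[φ4→R] = [F, F]
r8 m[φ5→P] = [F, F]
r8 m[φ5→R] = [F, F]
r8 m[C→φ0] = [T, T]
r8 m[B→φ1] = [F, F]
r8 m[B→φ2] = [F, F]
r8 m[B→φ3] = [F, F]
r8 m[A→φ2] = [F, F]
r8 m[A→φ4] = [F, F]
r8 m[P→φ0] = [F, F]
r8 m[P→φ1] = [F, F]
r8 m[P→φ5] = [F, F]
r8 m[R→φ3] = [F, F]
r8 m[R→φ4] = [F, F]
r8 m[R→φ5] = [F, F]
fixed point reached at round 8
messages reach a fixed point at round 8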